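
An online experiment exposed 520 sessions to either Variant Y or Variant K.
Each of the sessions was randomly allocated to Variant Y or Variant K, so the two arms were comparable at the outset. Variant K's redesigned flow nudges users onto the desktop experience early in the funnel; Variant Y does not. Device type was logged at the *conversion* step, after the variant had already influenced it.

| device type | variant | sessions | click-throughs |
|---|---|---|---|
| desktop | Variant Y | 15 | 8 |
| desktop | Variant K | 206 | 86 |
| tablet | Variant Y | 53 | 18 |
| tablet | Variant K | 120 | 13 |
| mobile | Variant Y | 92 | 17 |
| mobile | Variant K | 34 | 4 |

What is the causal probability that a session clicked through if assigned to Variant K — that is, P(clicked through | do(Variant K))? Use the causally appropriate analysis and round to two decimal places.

Because the variant influences device type, device type is a post-treatment mediator, not a confounder. Stratifying on it would bias the estimate; the causal effect is the crude pooled difference.
So P(outcome | do(Variant K)) is just the pooled rate for Variant K: 103/360 = 0.286.

0.29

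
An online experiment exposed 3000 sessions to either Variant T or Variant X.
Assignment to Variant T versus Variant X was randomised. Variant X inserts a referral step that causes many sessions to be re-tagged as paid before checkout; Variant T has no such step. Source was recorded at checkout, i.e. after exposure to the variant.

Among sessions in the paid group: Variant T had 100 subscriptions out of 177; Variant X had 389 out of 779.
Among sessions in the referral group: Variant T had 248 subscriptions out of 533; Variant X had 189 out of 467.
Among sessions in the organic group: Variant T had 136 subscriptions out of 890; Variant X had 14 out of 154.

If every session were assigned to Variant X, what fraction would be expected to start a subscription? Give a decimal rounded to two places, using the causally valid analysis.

The stratified and pooled comparisons disagree (Variant T wins within each traffic source; Variant X wins overall), so the answer turns on the causal role of traffic source.
Traffic source is recorded after the variant and is itself shifted by it — it sits on the causal path from variant to outcome. Conditioning on a mediator would strip out part of the effect we want; the pooled comparison gives the total causal effect.
So P(outcome | do(Variant X)) is just the pooled rate for Variant X: 592/1400 = 0.423.

0.42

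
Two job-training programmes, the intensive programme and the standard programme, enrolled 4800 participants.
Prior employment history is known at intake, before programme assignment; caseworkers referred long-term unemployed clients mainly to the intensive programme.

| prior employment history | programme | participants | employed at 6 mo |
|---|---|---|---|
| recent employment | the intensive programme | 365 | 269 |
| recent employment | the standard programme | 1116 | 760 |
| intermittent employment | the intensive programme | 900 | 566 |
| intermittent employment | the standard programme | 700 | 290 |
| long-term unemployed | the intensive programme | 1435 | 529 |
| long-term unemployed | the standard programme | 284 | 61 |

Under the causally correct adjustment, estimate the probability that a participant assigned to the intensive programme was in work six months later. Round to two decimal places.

Nothing the programme does changes prior employment history; the imbalance is an allocation artefact. With prior employment history also predicting the outcome, the pooled figure is confounded, and the within-stratum comparison is the causal one.
Standardising the intensive programme to the population prior employment history mix: 0.309·269/365 + 0.333·566/900 + 0.358·529/1435 = 0.569.

0.57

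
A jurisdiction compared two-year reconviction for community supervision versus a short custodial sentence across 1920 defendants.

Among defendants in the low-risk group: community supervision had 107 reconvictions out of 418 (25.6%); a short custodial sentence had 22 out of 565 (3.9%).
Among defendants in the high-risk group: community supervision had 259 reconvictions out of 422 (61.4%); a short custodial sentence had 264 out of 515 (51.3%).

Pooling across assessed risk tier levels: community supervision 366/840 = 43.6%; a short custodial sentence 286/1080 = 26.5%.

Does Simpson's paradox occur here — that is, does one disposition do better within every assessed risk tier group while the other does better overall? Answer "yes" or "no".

Within each assessed risk tier level (low-risk 25.6% vs 3.9%; high-risk 61.4% vs 51.3%), a short custodial sentence has the lower rate every time. Pooled: 43.6% vs 26.5% — a short custodial sentence has the lower rate overall. They agree.

no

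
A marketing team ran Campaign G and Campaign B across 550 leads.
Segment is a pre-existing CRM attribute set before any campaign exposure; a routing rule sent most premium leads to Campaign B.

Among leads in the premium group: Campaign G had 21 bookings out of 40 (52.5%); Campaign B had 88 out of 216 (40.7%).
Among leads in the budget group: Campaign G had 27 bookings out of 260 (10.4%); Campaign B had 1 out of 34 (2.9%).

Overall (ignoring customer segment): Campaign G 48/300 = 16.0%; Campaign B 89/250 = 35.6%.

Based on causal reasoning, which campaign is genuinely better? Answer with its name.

Campaign G

The stratified and pooled comparisons disagree (Campaign G wins within each customer segment; Campaign B wins overall), so the answer turns on the causal role of customer segment.
Customer segment is set before the campaign has any effect — it is not caused by the campaign — and it independently drives the outcome. That makes it a confounder, so the causal comparison is within customer segment levels.
Within each level — premium: 52.5% vs 40.7%; budget: 10.4% vs 2.9% — Campaign G is higher every time.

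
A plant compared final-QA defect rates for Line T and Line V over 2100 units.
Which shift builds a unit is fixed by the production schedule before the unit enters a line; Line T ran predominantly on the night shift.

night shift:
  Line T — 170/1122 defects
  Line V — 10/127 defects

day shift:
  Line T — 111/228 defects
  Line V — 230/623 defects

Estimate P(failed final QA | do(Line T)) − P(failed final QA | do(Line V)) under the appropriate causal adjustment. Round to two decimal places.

+0.09

The stratified and pooled comparisons disagree (Line V wins within each shift; Line T wins overall), so the answer turns on the causal role of shift.
Since shift is a pre-existing factor (not a product of the line) and it affects the outcome on its own, it is a confounder. The stratified rates, not the pooled rate, identify the causal effect.
Adjusting over the population distribution of shift: 0.595·(0.152−0.079) + 0.405·(0.487−0.369) = +0.091.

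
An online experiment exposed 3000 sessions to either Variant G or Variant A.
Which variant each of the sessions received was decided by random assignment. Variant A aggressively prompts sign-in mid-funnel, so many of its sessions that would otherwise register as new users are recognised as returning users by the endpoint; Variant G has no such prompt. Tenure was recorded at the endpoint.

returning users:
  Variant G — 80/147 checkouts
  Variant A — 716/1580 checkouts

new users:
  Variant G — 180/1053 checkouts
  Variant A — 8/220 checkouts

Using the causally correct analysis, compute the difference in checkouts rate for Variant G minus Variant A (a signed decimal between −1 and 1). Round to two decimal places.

Within every user tenure level Variant G has the higher rate, yet pooled Variant A does — Simpson's reversal.
User tenure lies on the pathway variant → user tenure → outcome, so adjusting for it blocks the indirect effect. For the total causal effect of variant, use the unadjusted pooled rates.
The causal difference is the pooled difference: 0.217 − 0.402 = -0.186.

-0.19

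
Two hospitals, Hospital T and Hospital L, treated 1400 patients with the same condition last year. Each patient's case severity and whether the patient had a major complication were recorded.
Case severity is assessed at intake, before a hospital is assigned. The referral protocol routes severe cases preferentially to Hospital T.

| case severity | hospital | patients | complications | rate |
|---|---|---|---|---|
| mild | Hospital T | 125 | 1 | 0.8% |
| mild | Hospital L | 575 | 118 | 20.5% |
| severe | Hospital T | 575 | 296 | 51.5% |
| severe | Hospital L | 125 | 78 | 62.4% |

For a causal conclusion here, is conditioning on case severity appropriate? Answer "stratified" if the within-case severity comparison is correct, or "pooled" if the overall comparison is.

Within every case severity level Hospital T has the lower rate, yet pooled Hospital L does — Simpson's reversal.
Case severity differs across hospitals for reasons unrelated to any effect of the hospital itself, and it separately predicts the outcome — a classic confounder. We must compare within case severity levels.
Within each level — mild: 0.8% vs 20.5%; severe: 51.5% vs 62.4% — Hospital T is lower every time.

stratified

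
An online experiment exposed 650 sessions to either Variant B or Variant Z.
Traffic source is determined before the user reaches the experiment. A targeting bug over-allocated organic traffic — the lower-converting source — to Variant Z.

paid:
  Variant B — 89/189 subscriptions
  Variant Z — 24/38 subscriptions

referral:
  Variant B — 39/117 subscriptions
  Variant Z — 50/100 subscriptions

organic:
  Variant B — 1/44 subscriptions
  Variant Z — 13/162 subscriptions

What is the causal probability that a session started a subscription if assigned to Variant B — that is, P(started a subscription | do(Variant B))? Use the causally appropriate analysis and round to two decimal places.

0.28

The stratified and pooled comparisons disagree (Variant Z wins within each traffic source; Variant B wins overall), so the answer turns on the causal role of traffic source.
Traffic source differs across variants for reasons unrelated to any effect of the variant itself, and it separately predicts the outcome — a classic confounder. We must compare within traffic source levels.
Standardising Variant B to the population traffic source mix: 0.349·89/189 + 0.334·39/117 + 0.317·1/44 = 0.283.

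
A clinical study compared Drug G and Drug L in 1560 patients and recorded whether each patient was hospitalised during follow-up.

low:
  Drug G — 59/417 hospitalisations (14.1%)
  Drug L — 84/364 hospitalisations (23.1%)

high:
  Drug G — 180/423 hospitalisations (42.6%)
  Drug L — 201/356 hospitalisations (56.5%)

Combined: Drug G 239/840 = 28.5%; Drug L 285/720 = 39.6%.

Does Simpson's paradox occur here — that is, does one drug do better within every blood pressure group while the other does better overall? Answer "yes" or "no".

Within each blood pressure level (low 14.1% vs 23.1%; high 42.6% vs 56.5%), Drug G has the lower rate every time. Pooled: 28.5% vs 39.6% — Drug G has the lower rate overall. They agree.

no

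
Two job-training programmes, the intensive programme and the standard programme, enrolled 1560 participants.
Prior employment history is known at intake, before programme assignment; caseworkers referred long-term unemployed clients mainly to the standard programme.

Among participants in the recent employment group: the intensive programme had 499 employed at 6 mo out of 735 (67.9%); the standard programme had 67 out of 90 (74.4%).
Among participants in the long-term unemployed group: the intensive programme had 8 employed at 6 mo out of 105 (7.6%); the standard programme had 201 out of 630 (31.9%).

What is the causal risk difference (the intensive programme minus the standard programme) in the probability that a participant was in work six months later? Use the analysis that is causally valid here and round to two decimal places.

-0.15

Within every prior employment history level the standard programme has the higher rate, yet pooled the intensive programme does — Simpson's reversal.
Prior employment history satisfies the back-door criterion: it is not a descendant of the programme, and it blocks the spurious path from programme to outcome. Adjusting for it (i.e., using the within-prior employment history rates) gives the causal effect.
Adjusting over the population distribution of prior employment history: 0.529·(0.679−0.744) + 0.471·(0.076−0.319) = -0.149.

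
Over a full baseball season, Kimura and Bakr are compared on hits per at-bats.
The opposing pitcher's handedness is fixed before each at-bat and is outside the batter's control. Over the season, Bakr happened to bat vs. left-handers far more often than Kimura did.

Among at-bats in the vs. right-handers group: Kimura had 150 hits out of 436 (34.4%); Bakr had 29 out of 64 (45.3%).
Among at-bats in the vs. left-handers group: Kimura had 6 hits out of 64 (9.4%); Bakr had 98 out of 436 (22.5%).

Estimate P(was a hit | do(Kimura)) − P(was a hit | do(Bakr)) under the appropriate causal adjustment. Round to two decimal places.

-0.12

Nothing the player does changes pitcher handedness; the imbalance is an allocation artefact. With pitcher handedness also predicting the outcome, the pooled figure is confounded, and the within-stratum comparison is the causal one.
Adjusting over the population distribution of pitcher handedness: 0.500·(0.344−0.453) + 0.500·(0.094−0.225) = -0.120.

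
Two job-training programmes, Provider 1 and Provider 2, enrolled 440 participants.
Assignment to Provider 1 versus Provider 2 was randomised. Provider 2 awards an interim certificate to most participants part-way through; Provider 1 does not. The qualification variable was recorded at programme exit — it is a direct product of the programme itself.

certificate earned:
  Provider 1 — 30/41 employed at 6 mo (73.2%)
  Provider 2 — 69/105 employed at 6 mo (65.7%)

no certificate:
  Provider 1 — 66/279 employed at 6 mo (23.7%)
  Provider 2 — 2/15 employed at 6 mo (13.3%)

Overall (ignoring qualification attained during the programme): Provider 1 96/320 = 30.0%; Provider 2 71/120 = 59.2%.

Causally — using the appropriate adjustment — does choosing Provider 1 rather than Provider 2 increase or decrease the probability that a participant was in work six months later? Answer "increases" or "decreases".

Provider 1 is higher inside every qualification attained during the programme stratum but Provider 2 is higher in aggregate. Whether to stratify depends on how qualification attained during the programme relates to the programme.
Qualification attained during the programme is recorded after the programme and is itself shifted by it — it sits on the causal path from programme to outcome. Conditioning on a mediator would strip out part of the effect we want; the pooled comparison gives the total causal effect.
Pooled: Provider 1 30.0% vs Provider 2 59.2%; Provider 2 is higher overall.

decreases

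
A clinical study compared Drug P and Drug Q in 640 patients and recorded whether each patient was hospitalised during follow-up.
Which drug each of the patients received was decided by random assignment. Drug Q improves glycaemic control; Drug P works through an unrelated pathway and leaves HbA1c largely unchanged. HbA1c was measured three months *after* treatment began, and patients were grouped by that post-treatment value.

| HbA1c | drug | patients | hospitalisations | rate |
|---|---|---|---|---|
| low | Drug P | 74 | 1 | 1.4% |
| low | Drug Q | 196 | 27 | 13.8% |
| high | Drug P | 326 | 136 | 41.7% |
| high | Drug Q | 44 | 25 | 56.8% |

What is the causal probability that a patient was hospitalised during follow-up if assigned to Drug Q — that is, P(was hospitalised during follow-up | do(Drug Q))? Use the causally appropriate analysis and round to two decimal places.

HbA1c here is a post-treatment variable shaped by the drug; conditioning on it would introduce bias rather than remove it. The overall comparison is the causal one.
So P(outcome | do(Drug Q)) is just the pooled rate for Drug Q: 52/240 = 0.217.

0.22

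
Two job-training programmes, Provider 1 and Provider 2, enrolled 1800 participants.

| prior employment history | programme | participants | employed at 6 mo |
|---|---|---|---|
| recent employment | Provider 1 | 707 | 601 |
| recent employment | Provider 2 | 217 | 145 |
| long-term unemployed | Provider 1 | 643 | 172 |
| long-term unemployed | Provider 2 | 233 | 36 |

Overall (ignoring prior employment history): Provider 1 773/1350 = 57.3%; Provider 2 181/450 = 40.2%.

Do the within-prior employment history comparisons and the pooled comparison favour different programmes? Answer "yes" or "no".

Within each prior employment history level (recent employment 85.0% vs 66.8%; long-term unemployed 26.7% vs 15.5%), Provider 1 has the higher rate every time. Pooled: 57.3% vs 40.2% — Provider 1 has the higher rate overall. They agree.

no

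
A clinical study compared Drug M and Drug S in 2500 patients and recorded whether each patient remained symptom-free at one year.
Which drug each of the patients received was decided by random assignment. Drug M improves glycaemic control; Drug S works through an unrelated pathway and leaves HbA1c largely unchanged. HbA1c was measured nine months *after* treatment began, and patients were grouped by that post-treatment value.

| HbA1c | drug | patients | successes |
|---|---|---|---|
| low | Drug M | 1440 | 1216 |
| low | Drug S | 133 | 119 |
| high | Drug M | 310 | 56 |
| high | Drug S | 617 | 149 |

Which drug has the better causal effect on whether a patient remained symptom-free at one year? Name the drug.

Drug M

Stratifying would compare drugs among patients the drugs themselves sorted into HbA1c groups — a form of selection on an intermediate. The unconditioned pooled rates give the total causal effect.
Pooled: Drug M 72.7% vs Drug S 35.7%; Drug M is higher overall.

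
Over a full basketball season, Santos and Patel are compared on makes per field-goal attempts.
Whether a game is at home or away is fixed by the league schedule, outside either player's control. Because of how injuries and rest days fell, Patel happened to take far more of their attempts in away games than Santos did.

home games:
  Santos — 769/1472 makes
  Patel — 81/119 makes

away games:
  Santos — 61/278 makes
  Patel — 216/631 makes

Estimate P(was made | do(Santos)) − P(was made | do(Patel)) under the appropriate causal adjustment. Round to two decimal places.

-0.15

Here game venue is a common cause — it drives both which player a case falls under and the outcome. The crude comparison mixes populations; the stratum-specific rates are the causally relevant ones.
Adjusting over the population distribution of game venue: 0.636·(0.522−0.681) + 0.364·(0.219−0.342) = -0.145.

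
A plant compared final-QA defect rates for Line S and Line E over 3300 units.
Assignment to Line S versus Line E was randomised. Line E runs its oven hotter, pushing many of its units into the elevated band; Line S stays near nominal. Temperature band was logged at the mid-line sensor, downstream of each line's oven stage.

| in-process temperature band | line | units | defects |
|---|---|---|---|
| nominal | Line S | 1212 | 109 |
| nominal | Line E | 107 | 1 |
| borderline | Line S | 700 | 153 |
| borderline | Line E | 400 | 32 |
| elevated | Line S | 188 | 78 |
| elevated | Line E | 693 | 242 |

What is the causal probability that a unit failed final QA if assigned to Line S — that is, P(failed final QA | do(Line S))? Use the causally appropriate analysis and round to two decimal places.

The distribution of in-process temperature band is itself part of what the line does — it is an intermediate outcome. Holding it fixed would remove that part of the effect; the total effect is the pooled difference.
So P(outcome | do(Line S)) is just the pooled rate for Line S: 340/2100 = 0.162.

0.16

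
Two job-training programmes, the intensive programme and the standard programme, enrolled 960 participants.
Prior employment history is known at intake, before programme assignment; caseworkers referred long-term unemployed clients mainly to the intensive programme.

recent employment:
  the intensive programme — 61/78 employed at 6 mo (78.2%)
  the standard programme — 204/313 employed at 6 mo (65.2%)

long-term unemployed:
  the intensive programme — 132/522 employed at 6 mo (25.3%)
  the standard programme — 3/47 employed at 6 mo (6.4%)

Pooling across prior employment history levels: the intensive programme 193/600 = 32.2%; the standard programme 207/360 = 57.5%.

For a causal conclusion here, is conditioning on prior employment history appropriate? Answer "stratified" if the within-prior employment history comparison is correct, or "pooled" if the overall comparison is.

stratified

Prior employment history satisfies the back-door criterion: it is not a descendant of the programme, and it blocks the spurious path from programme to outcome. Adjusting for it (i.e., using the within-prior employment history rates) gives the causal effect.
Within each level — recent employment: 78.2% vs 65.2%; long-term unemployed: 25.3% vs 6.4% — the intensive programme is higher every time.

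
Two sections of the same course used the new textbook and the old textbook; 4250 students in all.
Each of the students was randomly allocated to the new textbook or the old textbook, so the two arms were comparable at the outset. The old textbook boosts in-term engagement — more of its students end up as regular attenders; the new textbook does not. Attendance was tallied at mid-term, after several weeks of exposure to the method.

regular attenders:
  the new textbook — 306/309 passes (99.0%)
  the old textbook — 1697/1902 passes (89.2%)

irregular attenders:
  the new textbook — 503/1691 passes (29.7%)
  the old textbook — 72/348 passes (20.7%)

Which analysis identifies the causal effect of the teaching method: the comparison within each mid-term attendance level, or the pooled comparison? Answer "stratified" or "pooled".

Within every mid-term attendance level the new textbook has the higher rate, yet pooled the old textbook does — Simpson's reversal.
Stratifying would compare teaching methods among students the teaching methods themselves sorted into mid-term attendance groups — a form of selection on an intermediate. The unconditioned pooled rates give the total causal effect.
Pooled: the new textbook 40.5% vs the old textbook 78.6%; the old textbook is higher overall.

pooled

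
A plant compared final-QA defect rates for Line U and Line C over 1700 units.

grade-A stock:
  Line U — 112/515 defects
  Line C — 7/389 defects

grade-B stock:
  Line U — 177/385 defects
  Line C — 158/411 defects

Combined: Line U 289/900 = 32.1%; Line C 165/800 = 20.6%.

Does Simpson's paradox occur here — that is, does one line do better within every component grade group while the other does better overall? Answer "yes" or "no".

no

Within each component grade level (grade-A stock 21.7% vs 1.8%; grade-B stock 46.0% vs 38.4%), Line C has the lower rate every time. Pooled: 32.1% vs 20.6% — Line C has the lower rate overall. They agree.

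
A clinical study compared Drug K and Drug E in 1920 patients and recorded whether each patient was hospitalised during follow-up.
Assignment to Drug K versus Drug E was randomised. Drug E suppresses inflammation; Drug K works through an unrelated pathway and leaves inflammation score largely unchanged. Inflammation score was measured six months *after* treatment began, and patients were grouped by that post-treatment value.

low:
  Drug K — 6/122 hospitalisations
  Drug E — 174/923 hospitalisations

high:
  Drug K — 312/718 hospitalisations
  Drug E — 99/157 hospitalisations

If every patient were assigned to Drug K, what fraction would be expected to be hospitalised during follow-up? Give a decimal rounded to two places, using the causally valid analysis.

The inflammation score-specific comparison favours Drug K throughout, but the pooled figures favour Drug E. The question is whether to condition on inflammation score.
Inflammation score is recorded after the drug and is itself shifted by it — it sits on the causal path from drug to outcome. Conditioning on a mediator would strip out part of the effect we want; the pooled comparison gives the total causal effect.
So P(outcome | do(Drug K)) is just the pooled rate for Drug K: 318/840 = 0.379.

0.38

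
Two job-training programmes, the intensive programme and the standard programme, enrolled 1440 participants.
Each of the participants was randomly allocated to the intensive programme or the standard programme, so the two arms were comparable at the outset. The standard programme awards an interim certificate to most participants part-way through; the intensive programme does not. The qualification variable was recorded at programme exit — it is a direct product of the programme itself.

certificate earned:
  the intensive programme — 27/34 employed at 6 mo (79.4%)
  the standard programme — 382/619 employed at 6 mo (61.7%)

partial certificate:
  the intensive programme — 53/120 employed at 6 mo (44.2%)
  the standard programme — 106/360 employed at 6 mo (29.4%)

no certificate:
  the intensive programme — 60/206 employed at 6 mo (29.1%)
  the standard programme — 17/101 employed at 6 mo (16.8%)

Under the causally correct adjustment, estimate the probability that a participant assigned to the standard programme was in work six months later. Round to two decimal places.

the intensive programme is higher inside every qualification attained during the programme stratum but the standard programme is higher in aggregate. Whether to stratify depends on how qualification attained during the programme relates to the programme.
Qualification attained during the programme here is a post-treatment variable shaped by the programme; conditioning on it would introduce bias rather than remove it. The overall comparison is the causal one.
So P(outcome | do(the standard programme)) is just the pooled rate for the standard programme: 505/1080 = 0.468.

0.47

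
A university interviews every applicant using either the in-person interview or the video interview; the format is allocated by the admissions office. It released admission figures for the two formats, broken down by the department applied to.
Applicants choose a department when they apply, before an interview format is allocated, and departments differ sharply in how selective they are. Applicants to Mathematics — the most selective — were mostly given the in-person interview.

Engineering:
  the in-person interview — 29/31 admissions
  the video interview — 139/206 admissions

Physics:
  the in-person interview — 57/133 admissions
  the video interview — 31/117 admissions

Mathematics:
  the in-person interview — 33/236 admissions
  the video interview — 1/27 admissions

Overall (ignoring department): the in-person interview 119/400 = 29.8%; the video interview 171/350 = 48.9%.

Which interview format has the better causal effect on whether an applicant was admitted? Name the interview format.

Here department is a common cause — it drives both which interview format a case falls under and the outcome. The crude comparison mixes populations; the stratum-specific rates are the causally relevant ones.
Within each level — Engineering: 93.5% vs 67.5%; Physics: 42.9% vs 26.5%; Mathematics: 14.0% vs 3.7% — the in-person interview is higher every time.

the in-person interview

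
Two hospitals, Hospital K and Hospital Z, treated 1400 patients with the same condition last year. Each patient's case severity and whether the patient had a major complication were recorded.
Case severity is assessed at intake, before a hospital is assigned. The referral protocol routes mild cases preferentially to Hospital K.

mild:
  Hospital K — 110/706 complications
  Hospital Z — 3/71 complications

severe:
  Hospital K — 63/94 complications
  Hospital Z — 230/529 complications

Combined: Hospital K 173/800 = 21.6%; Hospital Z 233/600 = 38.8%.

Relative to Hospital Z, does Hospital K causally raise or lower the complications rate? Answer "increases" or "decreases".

The imbalance in case severity arose from how patients were allocated, not from anything the hospital did; and case severity independently affects the outcome. The pooled gap is confounded — condition on case severity.
Within each level — mild: 15.6% vs 4.2%; severe: 67.0% vs 43.5% — Hospital Z is lower every time.

increases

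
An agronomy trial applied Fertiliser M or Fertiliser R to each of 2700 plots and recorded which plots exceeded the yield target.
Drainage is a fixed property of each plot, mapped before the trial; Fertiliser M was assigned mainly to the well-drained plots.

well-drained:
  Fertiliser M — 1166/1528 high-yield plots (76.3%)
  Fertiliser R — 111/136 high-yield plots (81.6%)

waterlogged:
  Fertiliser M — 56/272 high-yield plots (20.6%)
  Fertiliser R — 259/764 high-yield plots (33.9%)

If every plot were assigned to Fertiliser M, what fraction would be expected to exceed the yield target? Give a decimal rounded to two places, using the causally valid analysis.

Field drainage differs across fertilisers for reasons unrelated to any effect of the fertiliser itself, and it separately predicts the outcome — a classic confounder. We must compare within field drainage levels.
Standardising Fertiliser M to the population field drainage mix: 0.616·1166/1528 + 0.384·56/272 = 0.549.

0.55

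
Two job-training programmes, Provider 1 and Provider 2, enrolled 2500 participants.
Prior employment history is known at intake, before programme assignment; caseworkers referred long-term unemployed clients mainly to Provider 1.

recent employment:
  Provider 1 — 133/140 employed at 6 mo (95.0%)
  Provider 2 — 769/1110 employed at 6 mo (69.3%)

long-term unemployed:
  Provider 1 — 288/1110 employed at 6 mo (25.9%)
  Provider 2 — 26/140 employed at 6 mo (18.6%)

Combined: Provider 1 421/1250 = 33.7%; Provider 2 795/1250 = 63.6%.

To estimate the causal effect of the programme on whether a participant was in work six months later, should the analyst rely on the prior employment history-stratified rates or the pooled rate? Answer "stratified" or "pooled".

stratified

Provider 1 is higher inside every prior employment history stratum but Provider 2 is higher in aggregate. Whether to stratify depends on how prior employment history relates to the programme.
Prior employment history satisfies the back-door criterion: it is not a descendant of the programme, and it blocks the spurious path from programme to outcome. Adjusting for it (i.e., using the within-prior employment history rates) gives the causal effect.
Within each level — recent employment: 95.0% vs 69.3%; long-term unemployed: 25.9% vs 18.6% — Provider 1 is higher every time.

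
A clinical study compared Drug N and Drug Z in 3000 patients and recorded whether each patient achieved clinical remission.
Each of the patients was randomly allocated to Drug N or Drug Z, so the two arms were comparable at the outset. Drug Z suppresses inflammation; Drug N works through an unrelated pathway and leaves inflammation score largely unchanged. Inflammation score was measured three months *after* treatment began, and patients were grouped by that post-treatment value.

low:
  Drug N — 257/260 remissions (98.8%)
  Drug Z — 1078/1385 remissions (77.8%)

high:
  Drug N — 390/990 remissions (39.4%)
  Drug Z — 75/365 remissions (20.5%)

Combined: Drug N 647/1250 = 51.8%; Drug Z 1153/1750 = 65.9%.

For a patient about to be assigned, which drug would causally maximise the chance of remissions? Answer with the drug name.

Drug Z

The stratified and pooled comparisons disagree (Drug N wins within each inflammation score; Drug Z wins overall), so the answer turns on the causal role of inflammation score.
Inflammation score is downstream of the drug. One should not condition on a consequence of treatment, so the overall rates are the right comparison.
Pooled: Drug N 51.8% vs Drug Z 65.9%; Drug Z is higher overall.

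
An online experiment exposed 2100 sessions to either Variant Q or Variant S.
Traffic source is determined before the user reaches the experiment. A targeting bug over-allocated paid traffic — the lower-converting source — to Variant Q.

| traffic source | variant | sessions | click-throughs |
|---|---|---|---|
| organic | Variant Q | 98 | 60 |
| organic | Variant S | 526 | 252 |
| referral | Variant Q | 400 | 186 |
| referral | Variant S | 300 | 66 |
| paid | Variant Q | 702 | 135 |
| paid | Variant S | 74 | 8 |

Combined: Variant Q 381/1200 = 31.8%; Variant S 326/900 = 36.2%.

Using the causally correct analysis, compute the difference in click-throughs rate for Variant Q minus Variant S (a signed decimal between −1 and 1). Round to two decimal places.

+0.15

The stratified and pooled comparisons disagree (Variant Q wins within each traffic source; Variant S wins overall), so the answer turns on the causal role of traffic source.
Here traffic source is a common cause — it drives both which variant a case falls under and the outcome. The crude comparison mixes populations; the stratum-specific rates are the causally relevant ones.
Adjusting over the population distribution of traffic source: 0.297·(0.612−0.479) + 0.333·(0.465−0.220) + 0.370·(0.192−0.108) = +0.152.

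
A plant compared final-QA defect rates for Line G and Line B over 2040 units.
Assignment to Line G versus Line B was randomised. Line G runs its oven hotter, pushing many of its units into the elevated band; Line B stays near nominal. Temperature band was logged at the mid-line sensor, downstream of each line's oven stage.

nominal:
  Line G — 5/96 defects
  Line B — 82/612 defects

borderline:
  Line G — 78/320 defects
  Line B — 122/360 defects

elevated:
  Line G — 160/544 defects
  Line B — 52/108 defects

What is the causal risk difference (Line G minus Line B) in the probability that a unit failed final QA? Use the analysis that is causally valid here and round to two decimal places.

Stratifying would compare lines among units the lines themselves sorted into in-process temperature band groups — a form of selection on an intermediate. The unconditioned pooled rates give the total causal effect.
The causal difference is the pooled difference: 0.253 − 0.237 = +0.016.

+0.02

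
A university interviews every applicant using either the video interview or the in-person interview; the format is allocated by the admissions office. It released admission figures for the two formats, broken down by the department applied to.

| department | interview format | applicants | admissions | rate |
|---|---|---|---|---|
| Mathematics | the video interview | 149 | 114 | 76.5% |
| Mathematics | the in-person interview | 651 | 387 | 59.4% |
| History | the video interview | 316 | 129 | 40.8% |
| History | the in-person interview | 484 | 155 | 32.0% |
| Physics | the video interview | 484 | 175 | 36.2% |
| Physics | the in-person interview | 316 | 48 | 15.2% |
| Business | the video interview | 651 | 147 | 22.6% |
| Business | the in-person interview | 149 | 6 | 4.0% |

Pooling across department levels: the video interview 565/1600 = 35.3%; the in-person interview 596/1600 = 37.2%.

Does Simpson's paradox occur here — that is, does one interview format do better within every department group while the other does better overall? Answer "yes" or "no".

yes

Within each department level (Mathematics 76.5% vs 59.4%; History 40.8% vs 32.0%; Physics 36.2% vs 15.2%; Business 22.6% vs 4.0%), the video interview has the higher rate every time. Pooled: 35.3% vs 37.2% — the in-person interview has the higher rate overall. The two comparisons disagree.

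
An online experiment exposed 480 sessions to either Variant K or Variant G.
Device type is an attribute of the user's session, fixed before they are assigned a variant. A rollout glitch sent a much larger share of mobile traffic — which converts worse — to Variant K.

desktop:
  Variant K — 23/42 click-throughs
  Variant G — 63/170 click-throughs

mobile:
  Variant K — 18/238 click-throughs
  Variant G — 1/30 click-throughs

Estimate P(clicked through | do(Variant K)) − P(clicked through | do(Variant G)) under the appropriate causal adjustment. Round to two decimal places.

The imbalance in device type arose from how sessions were allocated, not from anything the variant did; and device type independently affects the outcome. The pooled gap is confounded — condition on device type.
Adjusting over the population distribution of device type: 0.442·(0.548−0.371) + 0.558·(0.076−0.033) = +0.102.

+0.10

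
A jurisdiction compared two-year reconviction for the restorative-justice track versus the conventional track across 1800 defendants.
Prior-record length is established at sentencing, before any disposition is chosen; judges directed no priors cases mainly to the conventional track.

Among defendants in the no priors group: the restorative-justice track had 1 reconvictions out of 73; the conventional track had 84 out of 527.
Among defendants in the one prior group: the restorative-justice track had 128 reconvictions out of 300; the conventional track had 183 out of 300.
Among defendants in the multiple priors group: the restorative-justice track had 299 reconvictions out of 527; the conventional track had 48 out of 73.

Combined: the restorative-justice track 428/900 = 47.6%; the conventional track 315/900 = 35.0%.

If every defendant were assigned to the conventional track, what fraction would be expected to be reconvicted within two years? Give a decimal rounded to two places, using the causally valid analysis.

Here prior-record length is a common cause — it drives both which disposition a case falls under and the outcome. The crude comparison mixes populations; the stratum-specific rates are the causally relevant ones.
Standardising the conventional track to the population prior-record length mix: 0.333·84/527 + 0.333·183/300 + 0.333·48/73 = 0.476.

0.48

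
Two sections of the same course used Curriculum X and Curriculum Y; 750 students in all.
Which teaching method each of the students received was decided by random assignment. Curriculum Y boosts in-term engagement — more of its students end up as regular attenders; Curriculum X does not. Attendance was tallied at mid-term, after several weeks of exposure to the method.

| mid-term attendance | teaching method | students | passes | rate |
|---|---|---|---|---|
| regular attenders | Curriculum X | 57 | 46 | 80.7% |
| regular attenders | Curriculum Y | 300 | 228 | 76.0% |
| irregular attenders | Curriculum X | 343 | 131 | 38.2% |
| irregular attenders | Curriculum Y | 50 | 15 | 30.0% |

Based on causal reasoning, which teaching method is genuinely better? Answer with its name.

The stratified and pooled comparisons disagree (Curriculum X wins within each mid-term attendance; Curriculum Y wins overall), so the answer turns on the causal role of mid-term attendance.
Stratifying would compare teaching methods among students the teaching methods themselves sorted into mid-term attendance groups — a form of selection on an intermediate. The unconditioned pooled rates give the total causal effect.
Pooled: Curriculum X 44.2% vs Curriculum Y 69.4%; Curriculum Y is higher overall.

Curriculum Y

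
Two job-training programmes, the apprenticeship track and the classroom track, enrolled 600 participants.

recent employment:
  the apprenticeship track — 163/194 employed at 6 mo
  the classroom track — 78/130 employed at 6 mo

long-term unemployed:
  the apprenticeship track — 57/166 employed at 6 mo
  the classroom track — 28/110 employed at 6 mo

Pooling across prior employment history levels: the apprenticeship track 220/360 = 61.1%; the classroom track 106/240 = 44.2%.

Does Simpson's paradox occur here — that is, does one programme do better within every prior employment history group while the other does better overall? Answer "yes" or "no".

no

Within each prior employment history level (recent employment 84.0% vs 60.0%; long-term unemployed 34.3% vs 25.5%), the apprenticeship track has the higher rate every time. Pooled: 61.1% vs 44.2% — the apprenticeship track has the higher rate overall. They agree.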